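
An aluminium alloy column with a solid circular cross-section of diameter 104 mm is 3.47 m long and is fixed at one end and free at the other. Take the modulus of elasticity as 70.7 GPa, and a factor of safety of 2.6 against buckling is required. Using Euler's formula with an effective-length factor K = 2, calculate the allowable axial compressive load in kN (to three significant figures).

P_allow = 32.0 kN

I = πd⁴/64 = π×104⁴/64 = 5.743×10^6 mm⁴.
Effective length L_e = KL = 2×3.47 m = 6940 mm.
Euler critical load P_cr = π²EI/L_e² = π²×70700×5.743×10^6/6940² = 83200 N.
P_allow = P_cr/n = 83200/2.6 = 32000 N.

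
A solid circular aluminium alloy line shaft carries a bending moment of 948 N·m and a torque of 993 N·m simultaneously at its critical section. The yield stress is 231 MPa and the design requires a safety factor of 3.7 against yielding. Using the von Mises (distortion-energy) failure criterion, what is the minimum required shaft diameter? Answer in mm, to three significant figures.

σ_allow = σ_y/n = 231/3.7 = 62.43 MPa.
For a solid shaft σ_b = 32M/(πd³) and τ = 16T/(πd³), so the von Mises stress is σ' = (16/πd³)·√(4M²+3T²).
√(4M²+3T²) = √(4×(948000)² + 3×(993000)²) = 2.560×10^6 N·mm.
d³ = 16×2.560×10^6/(π×62.43) = 208800 mm³.
d = 59.33 mm.

d = 59.3 mm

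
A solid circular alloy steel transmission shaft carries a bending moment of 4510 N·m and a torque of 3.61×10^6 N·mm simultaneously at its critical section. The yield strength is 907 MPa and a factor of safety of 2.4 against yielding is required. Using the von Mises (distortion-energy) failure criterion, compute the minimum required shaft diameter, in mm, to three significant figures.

d = 52.9 mm

σ_allow = σ_y/n = 907/2.4 = 377.9 MPa.
For a solid shaft σ_b = 32M/(πd³) and τ = 16T/(πd³), so the von Mises stress is σ' = (16/πd³)·√(4M²+3T²).
√(4M²+3T²) = √(4×(4.510×10^6)² + 3×(3.610×10^6)²) = 1.098×10^7 N·mm.
d³ = 16×1.098×10^7/(π×377.9) = 147900 mm³.
d = 52.88 mm.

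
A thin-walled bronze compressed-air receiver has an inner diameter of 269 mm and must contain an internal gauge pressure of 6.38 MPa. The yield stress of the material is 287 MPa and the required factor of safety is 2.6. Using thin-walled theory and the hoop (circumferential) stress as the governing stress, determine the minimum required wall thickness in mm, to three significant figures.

t = 7.77 mm

σ_allow = 287/2.6 = 110.4 MPa.
Hoop stress σ_h = pD/(2t), so t = pD/(2σ_allow) = 6.38×269/(2×110.4) = 7.774 mm.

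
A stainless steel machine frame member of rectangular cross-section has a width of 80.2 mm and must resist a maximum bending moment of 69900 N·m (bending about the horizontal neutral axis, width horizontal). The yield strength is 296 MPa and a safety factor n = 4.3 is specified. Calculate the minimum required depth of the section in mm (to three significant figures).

σ_allow = 296/4.3 = 68.84 MPa.
For a rectangular section σ = 6M/(bh²), so h² = 6M/(b σ_allow) = 6×6.9900×10^7/(80.2×68.84) = 75970 mm².
h = 275.6 mm.

h = 276 mm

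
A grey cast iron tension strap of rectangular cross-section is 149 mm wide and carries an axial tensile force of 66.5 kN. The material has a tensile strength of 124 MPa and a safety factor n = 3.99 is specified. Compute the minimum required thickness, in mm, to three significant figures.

σ_allow = 124/3.99 = 31.08 MPa.
Required area A = F/σ_allow = 66500/31.08 = 2140 mm².
t = A/w = 2140/149 = 14.36 mm.

t = 14.4 mm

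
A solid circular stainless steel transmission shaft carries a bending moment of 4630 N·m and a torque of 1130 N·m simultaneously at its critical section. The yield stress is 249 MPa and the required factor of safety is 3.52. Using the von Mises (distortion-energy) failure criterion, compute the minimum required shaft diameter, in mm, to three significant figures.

σ_allow = σ_y/n = 249/3.52 = 70.74 MPa.
For a solid shaft σ_b = 32M/(πd³) and τ = 16T/(πd³), so the von Mises stress is σ' = (16/πd³)·√(4M²+3T²).
√(4M²+3T²) = √(4×(4.630×10^6)² + 3×(1.130×10^6)²) = 9.465×10^6 N·mm.
d³ = 16×9.465×10^6/(π×70.74) = 681400 mm³.
d = 88.00 mm.

d = 88.0 mm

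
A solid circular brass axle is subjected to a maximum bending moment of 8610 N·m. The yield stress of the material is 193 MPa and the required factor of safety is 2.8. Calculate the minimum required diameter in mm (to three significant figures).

d = 108 mm

σ_allow = 193/2.8 = 68.93 MPa.
For a solid circular section σ = 32M/(πd³), so d³ = 32M/(π σ_allow) = 32×8610000/(π×68.93) = 1.272×10^6 mm³.
d = 108.4 mm.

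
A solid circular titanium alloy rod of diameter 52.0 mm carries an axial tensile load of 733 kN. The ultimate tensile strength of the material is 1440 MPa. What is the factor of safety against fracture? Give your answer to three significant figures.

n = 4.17

A = πd²/4 = 2124 mm².
σ = F/A = 733000/2124 = 345.1 MPa.
n = 1440/345.1 = 4.172.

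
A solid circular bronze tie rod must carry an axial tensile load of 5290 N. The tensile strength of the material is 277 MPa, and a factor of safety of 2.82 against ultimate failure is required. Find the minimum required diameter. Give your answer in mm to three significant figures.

d = 8.28 mm

Allowable stress σ_allow = 277/2.82 = 98.23 MPa.
Required area A = F/σ_allow = 5290.0/98.23 = 53.85 mm².
A = πd²/4 → d = √(4A/π) = 8.281 mm.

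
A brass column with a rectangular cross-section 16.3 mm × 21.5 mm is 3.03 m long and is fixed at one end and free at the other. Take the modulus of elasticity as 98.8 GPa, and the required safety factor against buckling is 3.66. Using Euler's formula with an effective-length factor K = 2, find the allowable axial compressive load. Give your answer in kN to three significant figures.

P_allow = 0.0563 kN

Buckling occurs about the weak axis: I_min = h·b³/12 = 21.5×16.3³/12 = 7759 mm⁴ (b = 16.3 mm is the smaller dimension).
Effective length L_e = KL = 2×3.03 m = 6060 mm.
Euler critical load P_cr = π²EI/L_e² = π²×98800×7759/6060² = 206.0 N.
P_allow = P_cr/n = 206.0/3.66 = 56.29 N.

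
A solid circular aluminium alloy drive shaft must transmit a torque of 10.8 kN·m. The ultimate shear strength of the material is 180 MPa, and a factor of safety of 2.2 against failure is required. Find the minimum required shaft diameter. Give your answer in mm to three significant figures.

d = 87.6 mm

Allowable shear stress τ_allow = 180/2.2 = 81.82 MPa.
For a solid shaft τ = 16T/(πd³), so d³ = 16T/(π τ_allow) = 16×1.0800×10^7/(π×81.82) = 672300 mm³.
d = (672300)^(1/3) = 87.60 mm.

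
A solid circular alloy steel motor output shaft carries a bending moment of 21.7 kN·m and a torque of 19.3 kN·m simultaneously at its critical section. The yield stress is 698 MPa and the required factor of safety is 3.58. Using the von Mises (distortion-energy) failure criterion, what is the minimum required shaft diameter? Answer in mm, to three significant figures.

σ_allow = σ_y/n = 698/3.58 = 195.0 MPa.
For a solid shaft σ_b = 32M/(πd³) and τ = 16T/(πd³), so the von Mises stress is σ' = (16/πd³)·√(4M²+3T²).
√(4M²+3T²) = √(4×(2.170×10^7)² + 3×(1.930×10^7)²) = 5.478×10^7 N·mm.
d³ = 16×5.478×10^7/(π×195.0) = 1.431×10^6 mm³.
d = 112.7 mm.

d = 113 mm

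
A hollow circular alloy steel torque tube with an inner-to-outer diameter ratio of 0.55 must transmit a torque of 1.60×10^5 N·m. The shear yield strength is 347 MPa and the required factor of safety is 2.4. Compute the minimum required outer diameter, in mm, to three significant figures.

τ_allow = 347/2.4 = 144.6 MPa.
For a hollow shaft τ = 16T/[πd_o³(1−k⁴)] with k = 0.55, so 1−k⁴ = 0.9085.
d_o³ = 16T/[π τ_allow (1−k⁴)] = 16×1.6000×10^8/(π×144.6×0.9085) = 6.204×10^6 mm³.
d_o = 183.7 mm.

d_o = 184 mm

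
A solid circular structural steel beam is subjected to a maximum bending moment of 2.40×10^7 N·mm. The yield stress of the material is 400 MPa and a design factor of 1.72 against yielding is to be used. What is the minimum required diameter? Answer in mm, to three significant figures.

σ_allow = 400/1.72 = 232.6 MPa.
For a solid circular section σ = 32M/(πd³), so d³ = 32M/(π σ_allow) = 32×2.4000×10^7/(π×232.6) = 1.051×10^6 mm³.
d = 101.7 mm.

d = 102 mm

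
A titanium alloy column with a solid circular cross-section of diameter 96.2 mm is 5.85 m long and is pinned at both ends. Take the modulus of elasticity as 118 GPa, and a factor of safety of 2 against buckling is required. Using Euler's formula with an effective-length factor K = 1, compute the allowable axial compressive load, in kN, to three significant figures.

P_allow = 71.5 kN

I = πd⁴/64 = π×96.2⁴/64 = 4.204×10^6 mm⁴.
Effective length L_e = KL = 1×5.85 m = 5850 mm.
Euler critical load P_cr = π²EI/L_e² = π²×118000×4.204×10^6/5850² = 143100 N.
P_allow = P_cr/n = 143100/2 = 71530 N.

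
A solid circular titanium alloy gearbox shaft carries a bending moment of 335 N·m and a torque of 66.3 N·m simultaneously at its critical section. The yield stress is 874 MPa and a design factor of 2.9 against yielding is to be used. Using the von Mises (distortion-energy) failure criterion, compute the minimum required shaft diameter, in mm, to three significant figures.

d = 22.6 mm

σ_allow = σ_y/n = 874/2.9 = 301.4 MPa.
For a solid shaft σ_b = 32M/(πd³) and τ = 16T/(πd³), so the von Mises stress is σ' = (16/πd³)·√(4M²+3T²).
√(4M²+3T²) = √(4×(335000)² + 3×(66300)²) = 679800 N·mm.
d³ = 16×679800/(π×301.4) = 11490 mm³.
d = 22.56 mm.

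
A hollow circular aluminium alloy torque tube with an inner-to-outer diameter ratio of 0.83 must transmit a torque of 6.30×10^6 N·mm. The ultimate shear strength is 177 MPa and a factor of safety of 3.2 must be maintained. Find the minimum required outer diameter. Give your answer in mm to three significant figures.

τ_allow = 177/3.2 = 55.31 MPa.
For a hollow shaft τ = 16T/[πd_o³(1−k⁴)] with k = 0.83, so 1−k⁴ = 0.5254.
d_o³ = 16T/[π τ_allow (1−k⁴)] = 16×6300000/(π×55.31×0.5254) = 1.104×10^6 mm³.
d_o = 103.4 mm.

d_o = 103 mm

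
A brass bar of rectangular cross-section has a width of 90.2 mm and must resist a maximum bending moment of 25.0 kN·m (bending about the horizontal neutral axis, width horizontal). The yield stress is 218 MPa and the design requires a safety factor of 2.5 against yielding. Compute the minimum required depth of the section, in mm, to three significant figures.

σ_allow = 218/2.5 = 87.20 MPa.
For a rectangular section σ = 6M/(bh²), so h² = 6M/(b σ_allow) = 6×2.5000×10^7/(90.2×87.20) = 19070 mm².
h = 138.1 mm.

h = 138 mm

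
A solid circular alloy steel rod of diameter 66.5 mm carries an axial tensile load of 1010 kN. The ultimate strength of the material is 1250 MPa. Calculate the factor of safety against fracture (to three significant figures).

A = πd²/4 = 3473 mm².
σ = F/A = 1010000/3473 = 290.8 MPa.
n = 1250/290.8 = 4.299.

n = 4.30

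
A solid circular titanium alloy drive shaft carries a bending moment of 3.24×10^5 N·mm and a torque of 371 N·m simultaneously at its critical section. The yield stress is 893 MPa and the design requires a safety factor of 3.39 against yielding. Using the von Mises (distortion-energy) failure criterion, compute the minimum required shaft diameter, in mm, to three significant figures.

d = 26.0 mm

σ_allow = σ_y/n = 893/3.39 = 263.4 MPa.
For a solid shaft σ_b = 32M/(πd³) and τ = 16T/(πd³), so the von Mises stress is σ' = (16/πd³)·√(4M²+3T²).
√(4M²+3T²) = √(4×(324000)² + 3×(371000)²) = 912600 N·mm.
d³ = 16×912600/(π×263.4) = 17640 mm³.
d = 26.03 mm.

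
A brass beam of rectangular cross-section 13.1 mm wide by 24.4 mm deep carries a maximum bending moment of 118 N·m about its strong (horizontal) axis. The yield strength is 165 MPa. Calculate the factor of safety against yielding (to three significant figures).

n = 1.82

Section modulus S = bh²/6 = 13.1×24.4²/6 = 1300 mm³.
σ = M/S = 118000/1300 = 90.78 MPa.
n = 165/90.78 = 1.818.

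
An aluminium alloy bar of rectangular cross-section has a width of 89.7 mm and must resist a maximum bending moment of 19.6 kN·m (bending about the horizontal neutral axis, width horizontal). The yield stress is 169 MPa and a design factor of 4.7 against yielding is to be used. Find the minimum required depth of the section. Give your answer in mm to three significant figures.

h = 191 mm

σ_allow = 169/4.7 = 35.96 MPa.
For a rectangular section σ = 6M/(bh²), so h² = 6M/(b σ_allow) = 6×1.9600×10^7/(89.7×35.96) = 36460 mm².
h = 190.9 mm.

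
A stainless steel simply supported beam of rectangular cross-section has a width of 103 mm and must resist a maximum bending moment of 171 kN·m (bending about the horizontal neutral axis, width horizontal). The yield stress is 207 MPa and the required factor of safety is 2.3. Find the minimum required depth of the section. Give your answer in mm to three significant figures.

h = 333 mm

σ_allow = 207/2.3 = 90.00 MPa.
For a rectangular section σ = 6M/(bh²), so h² = 6M/(b σ_allow) = 6×1.7100×10^8/(103×90.00) = 110700 mm².
h = 332.7 mm.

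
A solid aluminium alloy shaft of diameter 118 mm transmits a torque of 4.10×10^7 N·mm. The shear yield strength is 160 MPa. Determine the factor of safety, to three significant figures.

n = 1.26

τ = 16T/(πd³) = 16×4.1000×10^7/(π×118³) = 127.1 MPa.
n = τ_limit/τ = 160/127.1 = 1.259.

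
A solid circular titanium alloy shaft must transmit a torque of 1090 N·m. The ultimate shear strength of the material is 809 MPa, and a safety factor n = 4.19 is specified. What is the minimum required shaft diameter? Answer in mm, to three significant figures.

d = 30.6 mm

Allowable shear stress τ_allow = 809/4.19 = 193.1 MPa.
For a solid shaft τ = 16T/(πd³), so d³ = 16T/(π τ_allow) = 16×1090000/(π×193.1) = 28750 mm³.
d = (28750)^(1/3) = 30.64 mm.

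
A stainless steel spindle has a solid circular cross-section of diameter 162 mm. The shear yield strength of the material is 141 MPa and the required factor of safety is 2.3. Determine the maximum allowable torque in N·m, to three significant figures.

τ_allow = 141/2.3 = 61.30 MPa.
For a solid shaft T_allow = τ_allow·πd³/16; πd³/16 = π×162³/16 = 834800 mm³.
T_allow = 61.30×834800 = 5.118×10^7 N·mm = 51180 N·m.

T_allow = 51200 N·m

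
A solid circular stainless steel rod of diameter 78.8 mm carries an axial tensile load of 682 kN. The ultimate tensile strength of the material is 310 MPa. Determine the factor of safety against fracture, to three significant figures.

A = πd²/4 = 4877 mm².
σ = F/A = 682000/4877 = 139.8 MPa.
n = 310/139.8 = 2.217.

n = 2.22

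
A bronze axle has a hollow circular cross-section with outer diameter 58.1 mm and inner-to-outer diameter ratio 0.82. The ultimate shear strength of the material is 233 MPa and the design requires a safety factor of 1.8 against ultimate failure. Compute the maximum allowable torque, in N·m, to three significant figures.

T_allow = 2730 N·m

τ_allow = 233/1.8 = 129.4 MPa.
For a hollow shaft T_allow = τ_allow·πd_o³(1−k⁴)/16 with 1−k⁴ = 0.5479, so πd_o³(1−k⁴)/16 = 21100 mm³.
T_allow = 129.4×21100 = 2.731×10^6 N·mm = 2731 N·m.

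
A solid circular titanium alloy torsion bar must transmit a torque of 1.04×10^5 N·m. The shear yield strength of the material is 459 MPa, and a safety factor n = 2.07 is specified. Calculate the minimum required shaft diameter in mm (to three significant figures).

d = 134 mm

Allowable shear stress τ_allow = 459/2.07 = 221.7 MPa.
For a solid shaft τ = 16T/(πd³), so d³ = 16T/(π τ_allow) = 16×1.0400×10^8/(π×221.7) = 2.389×10^6 mm³.
d = (2.389×10^6)^(1/3) = 133.7 mm.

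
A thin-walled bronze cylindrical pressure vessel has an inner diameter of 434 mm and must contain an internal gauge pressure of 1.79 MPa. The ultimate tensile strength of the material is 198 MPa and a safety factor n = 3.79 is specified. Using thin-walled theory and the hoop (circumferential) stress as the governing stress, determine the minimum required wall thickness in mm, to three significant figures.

σ_allow = 198/3.79 = 52.24 MPa.
Hoop stress σ_h = pD/(2t), so t = pD/(2σ_allow) = 1.79×434/(2×52.24) = 7.435 mm.

t = 7.44 mm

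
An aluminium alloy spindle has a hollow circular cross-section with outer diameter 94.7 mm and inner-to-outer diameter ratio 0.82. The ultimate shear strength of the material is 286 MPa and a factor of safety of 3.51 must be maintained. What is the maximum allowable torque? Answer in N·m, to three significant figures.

T_allow = 7440 N·m

τ_allow = 286/3.51 = 81.48 MPa.
For a hollow shaft T_allow = τ_allow·πd_o³(1−k⁴)/16 with 1−k⁴ = 0.5479, so πd_o³(1−k⁴)/16 = 91360 mm³.
T_allow = 81.48×91360 = 7.444×10^6 N·mm = 7444 N·m.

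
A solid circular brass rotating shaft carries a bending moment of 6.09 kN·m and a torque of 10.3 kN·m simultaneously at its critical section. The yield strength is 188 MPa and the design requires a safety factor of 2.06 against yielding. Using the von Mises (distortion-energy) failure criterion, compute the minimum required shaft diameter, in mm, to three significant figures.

d = 106 mm

σ_allow = σ_y/n = 188/2.06 = 91.26 MPa.
For a solid shaft σ_b = 32M/(πd³) and τ = 16T/(πd³), so the von Mises stress is σ' = (16/πd³)·√(4M²+3T²).
√(4M²+3T²) = √(4×(6.090×10^6)² + 3×(1.030×10^7)²) = 2.160×10^7 N·mm.
d³ = 16×2.160×10^7/(π×91.26) = 1.205×10^6 mm³.
d = 106.4 mm.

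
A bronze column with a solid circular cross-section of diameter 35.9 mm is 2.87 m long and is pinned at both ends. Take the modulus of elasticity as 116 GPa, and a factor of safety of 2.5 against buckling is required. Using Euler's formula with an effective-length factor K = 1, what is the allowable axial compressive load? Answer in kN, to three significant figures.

P_allow = 4.53 kN

I = πd⁴/64 = π×35.9⁴/64 = 81540 mm⁴.
Effective length L_e = KL = 1×2.87 m = 2870 mm.
Euler critical load P_cr = π²EI/L_e² = π²×116000×81540/2870² = 11330 N.
P_allow = P_cr/n = 11330/2.5 = 4533 N.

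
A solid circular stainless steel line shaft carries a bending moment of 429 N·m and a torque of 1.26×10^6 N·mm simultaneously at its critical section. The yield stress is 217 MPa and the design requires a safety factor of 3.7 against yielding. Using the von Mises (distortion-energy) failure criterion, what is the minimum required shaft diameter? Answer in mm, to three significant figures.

d = 58.8 mm

σ_allow = σ_y/n = 217/3.7 = 58.65 MPa.
For a solid shaft σ_b = 32M/(πd³) and τ = 16T/(πd³), so the von Mises stress is σ' = (16/πd³)·√(4M²+3T²).
√(4M²+3T²) = √(4×(429000)² + 3×(1.260×10^6)²) = 2.345×10^6 N·mm.
d³ = 16×2.345×10^6/(π×58.65) = 203600 mm³.
d = 58.83 mm.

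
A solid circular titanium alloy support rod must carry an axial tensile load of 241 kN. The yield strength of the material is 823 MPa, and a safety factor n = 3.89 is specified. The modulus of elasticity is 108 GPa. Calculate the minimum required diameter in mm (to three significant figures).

Allowable stress σ_allow = 823/3.89 = 211.6 MPa.
Required area A = F/σ_allow = 241000/211.6 = 1139 mm².
A = πd²/4 → d = √(4A/π) = 38.08 mm.

d = 38.1 mm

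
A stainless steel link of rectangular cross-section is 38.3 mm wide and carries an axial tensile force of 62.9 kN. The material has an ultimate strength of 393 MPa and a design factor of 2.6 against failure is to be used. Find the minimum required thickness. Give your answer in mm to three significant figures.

σ_allow = 393/2.6 = 151.2 MPa.
Required area A = F/σ_allow = 62900/151.2 = 416.1 mm².
t = A/w = 416.1/38.3 = 10.87 mm.

t = 10.9 mm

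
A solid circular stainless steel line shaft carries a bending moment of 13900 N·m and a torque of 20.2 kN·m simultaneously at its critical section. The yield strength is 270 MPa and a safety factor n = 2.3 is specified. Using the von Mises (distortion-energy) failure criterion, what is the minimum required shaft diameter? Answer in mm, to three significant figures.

σ_allow = σ_y/n = 270/2.3 = 117.4 MPa.
For a solid shaft σ_b = 32M/(πd³) and τ = 16T/(πd³), so the von Mises stress is σ' = (16/πd³)·√(4M²+3T²).
√(4M²+3T²) = √(4×(1.390×10^7)² + 3×(2.020×10^7)²) = 4.469×10^7 N·mm.
d³ = 16×4.469×10^7/(π×117.4) = 1.939×10^6 mm³.
d = 124.7 mm.

d = 125 mm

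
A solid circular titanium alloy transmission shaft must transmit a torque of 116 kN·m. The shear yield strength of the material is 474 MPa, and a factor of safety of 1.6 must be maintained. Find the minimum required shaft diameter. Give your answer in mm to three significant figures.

d = 126 mm

Allowable shear stress τ_allow = 474/1.6 = 296.2 MPa.
For a solid shaft τ = 16T/(πd³), so d³ = 16T/(π τ_allow) = 16×1.1600×10^8/(π×296.2) = 1.994×10^6 mm³.
d = (1.994×10^6)^(1/3) = 125.9 mm.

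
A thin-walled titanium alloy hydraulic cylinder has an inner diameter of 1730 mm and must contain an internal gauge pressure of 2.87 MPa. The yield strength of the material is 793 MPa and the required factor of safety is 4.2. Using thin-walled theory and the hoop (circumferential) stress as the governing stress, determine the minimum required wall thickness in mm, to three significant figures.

σ_allow = 793/4.2 = 188.8 MPa.
Hoop stress σ_h = pD/(2t), so t = pD/(2σ_allow) = 2.87×1730/(2×188.8) = 13.15 mm.

t = 13.1 mm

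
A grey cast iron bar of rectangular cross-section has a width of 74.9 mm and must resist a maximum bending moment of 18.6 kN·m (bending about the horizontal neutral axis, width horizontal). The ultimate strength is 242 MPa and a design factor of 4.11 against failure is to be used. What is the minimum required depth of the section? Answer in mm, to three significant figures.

σ_allow = 242/4.11 = 58.88 MPa.
For a rectangular section σ = 6M/(bh²), so h² = 6M/(b σ_allow) = 6×1.8600×10^7/(74.9×58.88) = 25310 mm².
h = 159.1 mm.

h = 159 mm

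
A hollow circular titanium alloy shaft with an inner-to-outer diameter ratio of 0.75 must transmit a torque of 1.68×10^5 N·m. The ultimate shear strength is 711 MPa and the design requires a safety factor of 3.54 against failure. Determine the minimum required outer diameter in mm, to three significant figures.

τ_allow = 711/3.54 = 200.8 MPa.
For a hollow shaft τ = 16T/[πd_o³(1−k⁴)] with k = 0.75, so 1−k⁴ = 0.6836.
d_o³ = 16T/[π τ_allow (1−k⁴)] = 16×1.6800×10^8/(π×200.8×0.6836) = 6.232×10^6 mm³.
d_o = 184.0 mm.

d_o = 184 mm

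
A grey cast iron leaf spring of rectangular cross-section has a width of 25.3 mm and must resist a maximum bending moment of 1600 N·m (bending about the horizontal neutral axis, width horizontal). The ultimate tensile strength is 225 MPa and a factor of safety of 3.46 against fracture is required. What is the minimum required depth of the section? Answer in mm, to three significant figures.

σ_allow = 225/3.46 = 65.03 MPa.
For a rectangular section σ = 6M/(bh²), so h² = 6M/(b σ_allow) = 6×1600000/(25.3×65.03) = 5835 mm².
h = 76.39 mm.

h = 76.4 mm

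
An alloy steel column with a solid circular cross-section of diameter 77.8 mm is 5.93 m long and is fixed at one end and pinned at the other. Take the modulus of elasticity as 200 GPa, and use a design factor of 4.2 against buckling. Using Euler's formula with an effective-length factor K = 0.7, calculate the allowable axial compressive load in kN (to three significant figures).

I = πd⁴/64 = π×77.8⁴/64 = 1.798×10^6 mm⁴.
Effective length L_e = KL = 0.7×5.93 m = 4151 mm.
Euler critical load P_cr = π²EI/L_e² = π²×200000×1.798×10^6/4151² = 206000 N.
P_allow = P_cr/n = 206000/4.2 = 49050 N.

P_allow = 49.1 kN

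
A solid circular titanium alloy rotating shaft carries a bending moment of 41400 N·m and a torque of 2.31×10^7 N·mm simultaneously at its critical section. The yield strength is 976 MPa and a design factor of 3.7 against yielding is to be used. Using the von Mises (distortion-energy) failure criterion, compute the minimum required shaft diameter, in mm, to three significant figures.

σ_allow = σ_y/n = 976/3.7 = 263.8 MPa.
For a solid shaft σ_b = 32M/(πd³) and τ = 16T/(πd³), so the von Mises stress is σ' = (16/πd³)·√(4M²+3T²).
√(4M²+3T²) = √(4×(4.140×10^7)² + 3×(2.310×10^7)²) = 9.196×10^7 N·mm.
d³ = 16×9.196×10^7/(π×263.8) = 1.776×10^6 mm³.
d = 121.1 mm.

d = 121 mm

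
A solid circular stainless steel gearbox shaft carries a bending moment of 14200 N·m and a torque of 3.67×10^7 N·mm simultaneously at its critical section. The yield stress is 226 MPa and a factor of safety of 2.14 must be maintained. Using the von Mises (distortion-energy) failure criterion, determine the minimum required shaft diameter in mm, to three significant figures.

d = 150 mm

σ_allow = σ_y/n = 226/2.14 = 105.6 MPa.
For a solid shaft σ_b = 32M/(πd³) and τ = 16T/(πd³), so the von Mises stress is σ' = (16/πd³)·√(4M²+3T²).
√(4M²+3T²) = √(4×(1.420×10^7)² + 3×(3.670×10^7)²) = 6.962×10^7 N·mm.
d³ = 16×6.962×10^7/(π×105.6) = 3.358×10^6 mm³.
d = 149.7 mm.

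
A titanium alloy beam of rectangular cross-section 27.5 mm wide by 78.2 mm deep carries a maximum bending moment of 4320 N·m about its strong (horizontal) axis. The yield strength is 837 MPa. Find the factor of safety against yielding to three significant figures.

n = 5.43

Section modulus S = bh²/6 = 27.5×78.2²/6 = 28030 mm³.
σ = M/S = 4320000/28030 = 154.1 MPa.
n = 837/154.1 = 5.430.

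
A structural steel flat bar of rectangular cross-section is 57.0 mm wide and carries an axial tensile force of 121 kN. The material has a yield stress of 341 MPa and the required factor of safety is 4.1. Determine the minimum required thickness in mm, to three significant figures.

t = 25.5 mm

σ_allow = 341/4.1 = 83.17 MPa.
Required area A = F/σ_allow = 121000/83.17 = 1455 mm².
t = A/w = 1455/57.0 = 25.52 mm.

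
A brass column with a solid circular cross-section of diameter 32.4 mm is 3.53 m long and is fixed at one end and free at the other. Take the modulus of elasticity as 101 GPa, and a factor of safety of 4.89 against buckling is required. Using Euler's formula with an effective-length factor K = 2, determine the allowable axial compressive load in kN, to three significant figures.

P_allow = 0.221 kN

I = πd⁴/64 = π×32.4⁴/64 = 54090 mm⁴.
Effective length L_e = KL = 2×3.53 m = 7060 mm.
Euler critical load P_cr = π²EI/L_e² = π²×101000×54090/7060² = 1082 N.
P_allow = P_cr/n = 1082/4.89 = 221.2 N.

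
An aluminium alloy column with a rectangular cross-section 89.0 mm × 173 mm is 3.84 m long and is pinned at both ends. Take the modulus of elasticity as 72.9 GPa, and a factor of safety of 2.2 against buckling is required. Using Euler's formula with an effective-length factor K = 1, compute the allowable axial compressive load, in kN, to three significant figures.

Buckling occurs about the weak axis: I_min = h·b³/12 = 173×89.0³/12 = 1.016×10^7 mm⁴ (b = 89.0 mm is the smaller dimension).
Effective length L_e = KL = 1×3.84 m = 3840 mm.
Euler critical load P_cr = π²EI/L_e² = π²×72900×1.016×10^7/3840² = 495900 N.
P_allow = P_cr/n = 495900/2.2 = 225400 N.

P_allow = 225 kN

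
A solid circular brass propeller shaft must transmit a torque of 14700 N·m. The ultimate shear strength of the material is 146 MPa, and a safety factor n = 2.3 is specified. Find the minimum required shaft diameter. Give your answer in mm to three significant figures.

d = 106 mm

Allowable shear stress τ_allow = 146/2.3 = 63.48 MPa.
For a solid shaft τ = 16T/(πd³), so d³ = 16T/(π τ_allow) = 16×1.4700×10^7/(π×63.48) = 1.179×10^6 mm³.
d = (1.179×10^6)^(1/3) = 105.7 mm.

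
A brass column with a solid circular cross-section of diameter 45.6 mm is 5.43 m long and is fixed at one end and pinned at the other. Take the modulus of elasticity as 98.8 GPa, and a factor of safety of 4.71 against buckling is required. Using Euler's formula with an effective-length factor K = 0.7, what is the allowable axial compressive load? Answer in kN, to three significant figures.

I = πd⁴/64 = π×45.6⁴/64 = 212200 mm⁴.
Effective length L_e = KL = 0.7×5.43 m = 3801 mm.
Euler critical load P_cr = π²EI/L_e² = π²×98800×212200/3801² = 14320 N.
P_allow = P_cr/n = 14320/4.71 = 3041 N.

P_allow = 3.04 kN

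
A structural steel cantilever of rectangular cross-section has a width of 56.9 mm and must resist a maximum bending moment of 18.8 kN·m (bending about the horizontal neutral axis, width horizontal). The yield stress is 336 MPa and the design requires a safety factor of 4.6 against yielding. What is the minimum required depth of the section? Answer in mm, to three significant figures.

σ_allow = 336/4.6 = 73.04 MPa.
For a rectangular section σ = 6M/(bh²), so h² = 6M/(b σ_allow) = 6×1.8800×10^7/(56.9×73.04) = 27140 mm².
h = 164.7 mm.

h = 165 mm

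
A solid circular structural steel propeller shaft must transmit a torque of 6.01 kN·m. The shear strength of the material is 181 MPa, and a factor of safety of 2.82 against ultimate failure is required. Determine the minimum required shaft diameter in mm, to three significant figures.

Allowable shear stress τ_allow = 181/2.82 = 64.18 MPa.
For a solid shaft τ = 16T/(πd³), so d³ = 16T/(π τ_allow) = 16×6010000/(π×64.18) = 476900 mm³.
d = (476900)^(1/3) = 78.13 mm.

d = 78.1 mm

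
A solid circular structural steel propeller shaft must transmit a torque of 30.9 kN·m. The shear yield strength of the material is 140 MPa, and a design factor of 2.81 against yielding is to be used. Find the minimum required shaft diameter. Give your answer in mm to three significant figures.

d = 147 mm

Allowable shear stress τ_allow = 140/2.81 = 49.82 MPa.
For a solid shaft τ = 16T/(πd³), so d³ = 16T/(π τ_allow) = 16×3.0900×10^7/(π×49.82) = 3.159×10^6 mm³.
d = (3.159×10^6)^(1/3) = 146.7 mm.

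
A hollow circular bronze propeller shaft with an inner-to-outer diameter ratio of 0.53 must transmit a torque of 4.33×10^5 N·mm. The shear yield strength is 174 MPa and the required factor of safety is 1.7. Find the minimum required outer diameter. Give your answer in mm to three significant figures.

τ_allow = 174/1.7 = 102.4 MPa.
For a hollow shaft τ = 16T/[πd_o³(1−k⁴)] with k = 0.53, so 1−k⁴ = 0.9211.
d_o³ = 16T/[π τ_allow (1−k⁴)] = 16×433000/(π×102.4×0.9211) = 23390 mm³.
d_o = 28.60 mm.

d_o = 28.6 mm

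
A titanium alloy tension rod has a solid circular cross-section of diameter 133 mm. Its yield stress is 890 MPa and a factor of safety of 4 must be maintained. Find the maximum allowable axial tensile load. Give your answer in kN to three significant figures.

σ_allow = 890/4 = 222.5 MPa.
A = πd²/4 = π×133²/4 = 13890 mm².
F_allow = σ_allow × A = 222.5×13890 = 3.091×10^6 N.

F_allow = 3090 kN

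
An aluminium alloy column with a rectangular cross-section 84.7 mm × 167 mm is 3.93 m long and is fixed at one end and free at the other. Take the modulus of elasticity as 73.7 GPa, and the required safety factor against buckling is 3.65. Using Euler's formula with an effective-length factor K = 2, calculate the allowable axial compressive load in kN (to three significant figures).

P_allow = 27.3 kN

Buckling occurs about the weak axis: I_min = h·b³/12 = 167×84.7³/12 = 8.456×10^6 mm⁴ (b = 84.7 mm is the smaller dimension).
Effective length L_e = KL = 2×3.93 m = 7860 mm.
Euler critical load P_cr = π²EI/L_e² = π²×73700×8.456×10^6/7860² = 99570 N.
P_allow = P_cr/n = 99570/3.65 = 27280 N.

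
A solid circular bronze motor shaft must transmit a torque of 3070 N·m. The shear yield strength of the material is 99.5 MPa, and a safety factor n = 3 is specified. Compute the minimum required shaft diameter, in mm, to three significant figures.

d = 77.8 mm

Allowable shear stress τ_allow = 99.5/3 = 33.17 MPa.
For a solid shaft τ = 16T/(πd³), so d³ = 16T/(π τ_allow) = 16×3070000/(π×33.17) = 471400 mm³.
d = (471400)^(1/3) = 77.83 mm.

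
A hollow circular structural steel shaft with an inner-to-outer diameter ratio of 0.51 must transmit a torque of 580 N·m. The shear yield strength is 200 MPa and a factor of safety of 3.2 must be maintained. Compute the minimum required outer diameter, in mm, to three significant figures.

τ_allow = 200/3.2 = 62.50 MPa.
For a hollow shaft τ = 16T/[πd_o³(1−k⁴)] with k = 0.51, so 1−k⁴ = 0.9323.
d_o³ = 16T/[π τ_allow (1−k⁴)] = 16×580000/(π×62.50×0.9323) = 50690 mm³.
d_o = 37.01 mm.

d_o = 37.0 mm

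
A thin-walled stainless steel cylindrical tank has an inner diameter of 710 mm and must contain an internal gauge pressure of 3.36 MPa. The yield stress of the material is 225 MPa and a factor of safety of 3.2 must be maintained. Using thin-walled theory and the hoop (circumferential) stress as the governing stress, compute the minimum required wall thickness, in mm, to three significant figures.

σ_allow = 225/3.2 = 70.31 MPa.
Hoop stress σ_h = pD/(2t), so t = pD/(2σ_allow) = 3.36×710/(2×70.31) = 16.96 mm.

t = 17.0 mm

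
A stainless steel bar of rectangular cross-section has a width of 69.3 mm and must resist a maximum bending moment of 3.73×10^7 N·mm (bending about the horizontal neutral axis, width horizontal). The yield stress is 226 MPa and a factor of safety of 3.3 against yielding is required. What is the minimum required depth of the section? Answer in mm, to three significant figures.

h = 217 mm

σ_allow = 226/3.3 = 68.48 MPa.
For a rectangular section σ = 6M/(bh²), so h² = 6M/(b σ_allow) = 6×3.7300×10^7/(69.3×68.48) = 47160 mm².
h = 217.2 mm.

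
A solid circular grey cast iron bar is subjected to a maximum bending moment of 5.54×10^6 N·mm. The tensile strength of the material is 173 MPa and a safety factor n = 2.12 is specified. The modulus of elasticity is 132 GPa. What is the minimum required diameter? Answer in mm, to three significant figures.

σ_allow = 173/2.12 = 81.60 MPa.
For a solid circular section σ = 32M/(πd³), so d³ = 32M/(π σ_allow) = 32×5540000/(π×81.60) = 691500 mm³.
d = 88.43 mm.

d = 88.4 mm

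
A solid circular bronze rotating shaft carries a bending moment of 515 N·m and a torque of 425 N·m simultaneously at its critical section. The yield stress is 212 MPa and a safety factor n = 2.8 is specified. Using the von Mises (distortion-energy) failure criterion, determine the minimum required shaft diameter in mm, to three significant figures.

σ_allow = σ_y/n = 212/2.8 = 75.71 MPa.
For a solid shaft σ_b = 32M/(πd³) and τ = 16T/(πd³), so the von Mises stress is σ' = (16/πd³)·√(4M²+3T²).
√(4M²+3T²) = √(4×(515000)² + 3×(425000)²) = 1.266×10^6 N·mm.
d³ = 16×1.266×10^6/(π×75.71) = 85160 mm³.
d = 44.00 mm.

d = 44.0 mm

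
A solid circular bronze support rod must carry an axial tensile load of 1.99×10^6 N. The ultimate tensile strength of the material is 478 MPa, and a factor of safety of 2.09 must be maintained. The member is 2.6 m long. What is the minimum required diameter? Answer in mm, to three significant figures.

d = 105 mm

Allowable stress σ_allow = 478/2.09 = 228.7 MPa.
Required area A = F/σ_allow = 1990000/228.7 = 8701 mm².
A = πd²/4 → d = √(4A/π) = 105.3 mm.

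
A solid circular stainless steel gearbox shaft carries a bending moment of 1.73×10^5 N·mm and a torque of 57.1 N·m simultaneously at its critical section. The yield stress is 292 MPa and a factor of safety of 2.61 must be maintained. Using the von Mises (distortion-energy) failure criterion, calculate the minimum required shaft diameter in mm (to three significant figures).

d = 25.4 mm

σ_allow = σ_y/n = 292/2.61 = 111.9 MPa.
For a solid shaft σ_b = 32M/(πd³) and τ = 16T/(πd³), so the von Mises stress is σ' = (16/πd³)·√(4M²+3T²).
√(4M²+3T²) = √(4×(173000)² + 3×(57100)²) = 359900 N·mm.
d³ = 16×359900/(π×111.9) = 16380 mm³.
d = 25.40 mm.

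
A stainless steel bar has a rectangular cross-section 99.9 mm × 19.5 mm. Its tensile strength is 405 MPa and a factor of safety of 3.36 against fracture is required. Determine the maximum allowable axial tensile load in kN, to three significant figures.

F_allow = 235 kN

σ_allow = 405/3.36 = 120.5 MPa.
A = 99.9×19.5 = 1948 mm².
F_allow = σ_allow × A = 120.5×1948 = 234800 N.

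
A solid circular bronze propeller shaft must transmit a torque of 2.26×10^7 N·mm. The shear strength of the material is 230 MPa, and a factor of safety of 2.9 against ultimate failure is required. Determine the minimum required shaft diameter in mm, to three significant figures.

d = 113 mm

Allowable shear stress τ_allow = 230/2.9 = 79.31 MPa.
For a solid shaft τ = 16T/(πd³), so d³ = 16T/(π τ_allow) = 16×2.2600×10^7/(π×79.31) = 1.451×10^6 mm³.
d = (1.451×10^6)^(1/3) = 113.2 mm.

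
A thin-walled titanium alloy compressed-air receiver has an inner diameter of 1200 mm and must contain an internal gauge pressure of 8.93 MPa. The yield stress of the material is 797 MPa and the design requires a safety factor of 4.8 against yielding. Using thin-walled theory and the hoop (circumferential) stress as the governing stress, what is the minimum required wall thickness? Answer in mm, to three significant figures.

σ_allow = 797/4.8 = 166.0 MPa.
Hoop stress σ_h = pD/(2t), so t = pD/(2σ_allow) = 8.93×1200/(2×166.0) = 32.27 mm.

t = 32.3 mm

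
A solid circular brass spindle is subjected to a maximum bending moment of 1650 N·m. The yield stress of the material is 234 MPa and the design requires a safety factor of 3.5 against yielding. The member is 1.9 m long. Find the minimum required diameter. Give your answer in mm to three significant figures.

d = 63.1 mm

σ_allow = 234/3.5 = 66.86 MPa.
For a solid circular section σ = 32M/(πd³), so d³ = 32M/(π σ_allow) = 32×1650000/(π×66.86) = 251400 mm³.
d = 63.11 mm.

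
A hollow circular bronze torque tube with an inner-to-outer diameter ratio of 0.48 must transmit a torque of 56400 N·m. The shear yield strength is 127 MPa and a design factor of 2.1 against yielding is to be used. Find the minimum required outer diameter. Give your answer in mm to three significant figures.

d_o = 171 mm

τ_allow = 127/2.1 = 60.48 MPa.
For a hollow shaft τ = 16T/[πd_o³(1−k⁴)] with k = 0.48, so 1−k⁴ = 0.9469.
d_o³ = 16T/[π τ_allow (1−k⁴)] = 16×5.6400×10^7/(π×60.48×0.9469) = 5.016×10^6 mm³.
d_o = 171.2 mm.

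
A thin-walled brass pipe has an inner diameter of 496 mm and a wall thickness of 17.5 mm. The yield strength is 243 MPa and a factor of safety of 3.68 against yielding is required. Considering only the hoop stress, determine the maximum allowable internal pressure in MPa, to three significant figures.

p_allow = 4.66 MPa

σ_allow = 243/3.68 = 66.03 MPa.
σ_h = pD/(2t) → p_allow = 2σ_allow t/D = 2×66.03×17.5/496 = 4.660 MPa.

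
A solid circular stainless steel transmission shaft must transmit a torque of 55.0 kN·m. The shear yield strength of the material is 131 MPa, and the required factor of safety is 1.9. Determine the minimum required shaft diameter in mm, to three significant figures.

Allowable shear stress τ_allow = 131/1.9 = 68.95 MPa.
For a solid shaft τ = 16T/(πd³), so d³ = 16T/(π τ_allow) = 16×5.5000×10^7/(π×68.95) = 4.063×10^6 mm³.
d = (4.063×10^6)^(1/3) = 159.6 mm.

d = 160 mm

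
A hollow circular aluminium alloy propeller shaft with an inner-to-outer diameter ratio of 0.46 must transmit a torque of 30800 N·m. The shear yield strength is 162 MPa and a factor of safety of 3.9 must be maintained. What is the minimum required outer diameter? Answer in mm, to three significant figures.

τ_allow = 162/3.9 = 41.54 MPa.
For a hollow shaft τ = 16T/[πd_o³(1−k⁴)] with k = 0.46, so 1−k⁴ = 0.9552.
d_o³ = 16T/[π τ_allow (1−k⁴)] = 16×3.0800×10^7/(π×41.54×0.9552) = 3.953×10^6 mm³.
d_o = 158.1 mm.

d_o = 158 mm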